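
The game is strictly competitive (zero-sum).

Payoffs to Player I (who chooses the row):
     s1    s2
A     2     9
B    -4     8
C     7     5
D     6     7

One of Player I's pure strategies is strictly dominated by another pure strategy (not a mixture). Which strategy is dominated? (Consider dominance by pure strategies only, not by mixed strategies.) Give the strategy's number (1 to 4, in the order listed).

2

Compare B with A: 2 > -4, 9 > 8.
So A strictly dominates B for Player I; B is strictly dominated.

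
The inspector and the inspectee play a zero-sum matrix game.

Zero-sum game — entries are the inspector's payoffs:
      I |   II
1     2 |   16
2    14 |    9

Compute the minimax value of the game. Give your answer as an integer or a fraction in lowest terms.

Row minima are 2 and 9, so the inspector's maximin is 9; column maxima are 14 and 16, so the inspectee's minimax is 14. These differ, so the equilibrium is in mixed strategies.
Let the inspector play 1 with probability p. The inspectee is indifferent when 2p + 14(1−p) = 16p + 9(1−p), giving p = 5/19.
Let the inspectee play I with probability q. The inspector is indifferent when 2q + 16(1−q) = 14q + 9(1−q), giving q = 7/19.
The value is 2·(7/19) + (16)·(12/19) = 206/19.

206/19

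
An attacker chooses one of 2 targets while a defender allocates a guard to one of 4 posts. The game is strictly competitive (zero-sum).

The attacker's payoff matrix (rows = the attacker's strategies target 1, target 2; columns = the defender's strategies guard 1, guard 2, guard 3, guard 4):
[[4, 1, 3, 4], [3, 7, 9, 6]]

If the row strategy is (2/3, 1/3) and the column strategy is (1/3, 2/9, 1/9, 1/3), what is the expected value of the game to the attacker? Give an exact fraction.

Against (1/3, 2/9, 1/9, 1/3), each row's expected payoff is target 1: 29/9; target 2: 50/9.
Taking the (2/3, 1/3)-weighted average: (2/3)·(29/9) + (1/3)·(50/9) = 4.

4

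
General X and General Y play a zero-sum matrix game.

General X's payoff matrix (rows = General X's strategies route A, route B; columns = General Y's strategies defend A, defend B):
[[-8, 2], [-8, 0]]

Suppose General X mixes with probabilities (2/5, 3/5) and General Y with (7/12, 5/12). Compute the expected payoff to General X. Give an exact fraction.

Against (7/12, 5/12), each row's expected payoff is route A: -23/6; route B: -14/3.
Taking the (2/5, 3/5)-weighted average: (2/5)·(-23/6) + (3/5)·(-14/3) = -13/3.

-13/3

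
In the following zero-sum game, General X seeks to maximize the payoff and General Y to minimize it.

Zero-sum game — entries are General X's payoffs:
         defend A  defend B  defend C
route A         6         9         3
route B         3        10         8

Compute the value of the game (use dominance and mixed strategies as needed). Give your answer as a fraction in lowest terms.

Column defend B is strictly dominated by defend C for General Y (it gives General X more in every row).
The remaining 2×2 game on (route A, route B) × (defend A, defend C) has no saddle point. Let General X play route A with probability p; indifference gives 6p + 3(1−p) = 3p + 8(1−p), so p = 5/8.
Similarly General Y's optimal q on defend A is 5/8, and the value is 6·(5/8) + (3)·(3/8) = 39/8.

39/8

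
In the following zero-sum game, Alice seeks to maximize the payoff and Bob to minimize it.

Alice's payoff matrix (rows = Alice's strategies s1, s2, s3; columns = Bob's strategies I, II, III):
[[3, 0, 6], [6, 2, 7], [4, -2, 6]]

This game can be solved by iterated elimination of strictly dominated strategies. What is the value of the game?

2

Column I is strictly dominated by II for Bob (0<3, 2<6, -2<4); eliminate I.
Column III is strictly dominated by II for Bob (0<6, 2<7, -2<6); eliminate III.
Row s1 is strictly dominated by row s2 (2>0); eliminate s1.
Row s3 is strictly dominated by row s2 (2>-2); eliminate s3.
Only (s2, II) remains, with payoff 2.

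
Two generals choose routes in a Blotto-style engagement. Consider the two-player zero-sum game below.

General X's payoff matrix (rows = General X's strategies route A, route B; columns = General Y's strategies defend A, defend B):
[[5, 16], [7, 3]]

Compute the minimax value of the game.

97/15

Row minima are 5 and 3, so General X's maximin is 5; column maxima are 7 and 16, so General Y's minimax is 7. These differ, so the equilibrium is in mixed strategies.
Let General X play route A with probability p. General Y is indifferent when 5p + 7(1−p) = 16p + 3(1−p), giving p = 4/15.
Let General Y play defend A with probability q. General X is indifferent when 5q + 16(1−q) = 7q + 3(1−q), giving q = 13/15.
The value is 5·(13/15) + (16)·(2/15) = 97/15.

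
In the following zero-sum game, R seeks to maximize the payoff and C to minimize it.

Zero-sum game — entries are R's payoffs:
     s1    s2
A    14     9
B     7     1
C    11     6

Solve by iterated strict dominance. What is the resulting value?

Column s1 is strictly dominated by s2 for C (9<14, 1<7, 6<11); eliminate s1.
Row C is strictly dominated by row A (9>6); eliminate C.
Row B is strictly dominated by row A (9>1); eliminate B.
Only (A, s2) remains, with payoff 9.

9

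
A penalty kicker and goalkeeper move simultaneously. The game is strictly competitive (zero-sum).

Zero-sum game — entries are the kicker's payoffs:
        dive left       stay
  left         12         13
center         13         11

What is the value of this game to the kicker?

37/3

Row minima are 12 and 11, so the kicker's maximin is 12; column maxima are 13 and 13, so the goalkeeper's minimax is 13. These differ, so the equilibrium is in mixed strategies.
Let the kicker play left with probability p. The goalkeeper is indifferent when 12p + 13(1−p) = 13p + 11(1−p), giving p = 2/3.
Let the goalkeeper play dive left with probability q. The kicker is indifferent when 12q + 13(1−q) = 13q + 11(1−q), giving q = 2/3.
The value is 12·(2/3) + (13)·(1/3) = 37/3.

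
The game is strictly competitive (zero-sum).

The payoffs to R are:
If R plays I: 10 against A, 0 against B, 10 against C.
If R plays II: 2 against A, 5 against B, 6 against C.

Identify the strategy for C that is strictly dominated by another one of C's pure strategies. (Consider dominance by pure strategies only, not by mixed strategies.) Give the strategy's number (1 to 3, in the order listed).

3

C prefers columns that give R less. Compare C with B: 0 < 10, 5 < 6.
So B strictly dominates C for C; C is strictly dominated.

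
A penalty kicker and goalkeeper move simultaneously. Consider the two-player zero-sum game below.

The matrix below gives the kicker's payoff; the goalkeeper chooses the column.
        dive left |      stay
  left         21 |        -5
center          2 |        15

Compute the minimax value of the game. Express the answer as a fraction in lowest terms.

25/3

Row minima are -5 and 2, so the kicker's maximin is 2; column maxima are 21 and 15, so the goalkeeper's minimax is 15. These differ, so the equilibrium is in mixed strategies.
Let the kicker play left with probability p. The goalkeeper is indifferent when 21p + 2(1−p) = −5p + 15(1−p), giving p = 1/3.
Let the goalkeeper play dive left with probability q. The kicker is indifferent when 21q − 5(1−q) = 2q + 15(1−q), giving q = 20/39.
The value is 21·(20/39) + (-5)·(19/39) = 25/3.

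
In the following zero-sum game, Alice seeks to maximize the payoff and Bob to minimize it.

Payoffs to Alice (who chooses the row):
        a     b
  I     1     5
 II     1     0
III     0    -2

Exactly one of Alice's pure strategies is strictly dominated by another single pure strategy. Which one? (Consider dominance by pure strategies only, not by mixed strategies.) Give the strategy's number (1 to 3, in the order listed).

Compare III with I: 1 > 0, 5 > -2.
So I strictly dominates III for Alice; III is strictly dominated.

3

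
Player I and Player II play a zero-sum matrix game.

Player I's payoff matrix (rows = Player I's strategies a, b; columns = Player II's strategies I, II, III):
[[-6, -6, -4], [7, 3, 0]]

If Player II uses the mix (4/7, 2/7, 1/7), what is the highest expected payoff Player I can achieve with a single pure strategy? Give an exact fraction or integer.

a: (-6)·(4/7) + (-6)·(2/7) + (-4)·(1/7) = -40/7.
b: (7)·(4/7) + (3)·(2/7) + (0)·(1/7) = 34/7.
The best pure response is b with expected payoff 34/7.

34/7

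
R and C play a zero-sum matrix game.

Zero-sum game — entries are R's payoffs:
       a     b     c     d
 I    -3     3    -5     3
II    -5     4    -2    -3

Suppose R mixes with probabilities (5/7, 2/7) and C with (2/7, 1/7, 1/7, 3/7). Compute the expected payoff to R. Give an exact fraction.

Against (2/7, 1/7, 1/7, 3/7), each row's expected payoff is I: 1/7; II: -17/7.
Taking the (5/7, 2/7)-weighted average: (5/7)·(1/7) + (2/7)·(-17/7) = -29/49.

-29/49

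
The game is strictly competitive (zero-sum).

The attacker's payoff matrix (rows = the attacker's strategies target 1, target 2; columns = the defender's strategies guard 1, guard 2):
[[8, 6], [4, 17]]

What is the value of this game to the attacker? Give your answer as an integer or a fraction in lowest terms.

112/15

Row minima are 6 and 4, so the attacker's maximin is 6; column maxima are 8 and 17, so the defender's minimax is 8. These differ, so the equilibrium is in mixed strategies.
Let the attacker play target 1 with probability p. The defender is indifferent when 8p + 4(1−p) = 6p + 17(1−p), giving p = 13/15.
Let the defender play guard 1 with probability q. The attacker is indifferent when 8q + 6(1−q) = 4q + 17(1−q), giving q = 11/15.
The value is 8·(11/15) + (6)·(4/15) = 112/15.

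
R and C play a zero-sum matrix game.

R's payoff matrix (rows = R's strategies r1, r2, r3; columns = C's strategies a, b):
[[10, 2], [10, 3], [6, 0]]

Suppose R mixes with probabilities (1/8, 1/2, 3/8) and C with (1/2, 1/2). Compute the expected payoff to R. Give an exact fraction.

Against (1/2, 1/2), each row's expected payoff is r1: 6; r2: 13/2; r3: 3.
Taking the (1/8, 1/2, 3/8)-weighted average: (1/8)·(6) + (1/2)·(13/2) + (3/8)·(3) = 41/8.

41/8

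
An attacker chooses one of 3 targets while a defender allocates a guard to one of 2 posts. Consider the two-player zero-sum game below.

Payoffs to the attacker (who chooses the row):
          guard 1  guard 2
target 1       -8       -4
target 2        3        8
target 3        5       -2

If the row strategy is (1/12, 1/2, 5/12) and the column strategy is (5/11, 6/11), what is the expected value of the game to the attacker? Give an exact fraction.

379/132

Against (5/11, 6/11), each row's expected payoff is target 1: -64/11; target 2: 63/11; target 3: 13/11.
Taking the (1/12, 1/2, 5/12)-weighted average: (1/12)·(-64/11) + (1/2)·(63/11) + (5/12)·(13/11) = 379/132.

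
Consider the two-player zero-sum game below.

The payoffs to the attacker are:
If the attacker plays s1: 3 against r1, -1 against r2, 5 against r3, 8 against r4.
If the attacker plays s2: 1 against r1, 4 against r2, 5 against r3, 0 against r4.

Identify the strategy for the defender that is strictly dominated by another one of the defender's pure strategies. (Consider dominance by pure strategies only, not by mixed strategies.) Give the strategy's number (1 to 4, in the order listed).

The defender prefers columns that give the attacker less. Compare r3 with r1: 3 < 5, 1 < 5.
So r1 strictly dominates r3 for the defender; r3 is strictly dominated.

3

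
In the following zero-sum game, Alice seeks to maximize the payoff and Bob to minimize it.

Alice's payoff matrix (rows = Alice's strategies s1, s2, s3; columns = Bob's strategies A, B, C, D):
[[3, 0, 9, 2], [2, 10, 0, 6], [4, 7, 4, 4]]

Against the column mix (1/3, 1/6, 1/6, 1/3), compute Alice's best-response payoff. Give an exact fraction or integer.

9/2

s1: (3)·(1/3) + (0)·(1/6) + (9)·(1/6) + (2)·(1/3) = 19/6.
s2: (2)·(1/3) + (10)·(1/6) + (0)·(1/6) + (6)·(1/3) = 13/3.
s3: (4)·(1/3) + (7)·(1/6) + (4)·(1/6) + (4)·(1/3) = 9/2.
The best pure response is s3 with expected payoff 9/2.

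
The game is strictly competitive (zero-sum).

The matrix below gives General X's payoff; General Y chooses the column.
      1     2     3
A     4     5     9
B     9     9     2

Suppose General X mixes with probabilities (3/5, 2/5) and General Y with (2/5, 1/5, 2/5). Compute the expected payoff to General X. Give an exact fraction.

Against (2/5, 1/5, 2/5), each row's expected payoff is A: 31/5; B: 31/5.
Taking the (3/5, 2/5)-weighted average: (3/5)·(31/5) + (2/5)·(31/5) = 31/5.

31/5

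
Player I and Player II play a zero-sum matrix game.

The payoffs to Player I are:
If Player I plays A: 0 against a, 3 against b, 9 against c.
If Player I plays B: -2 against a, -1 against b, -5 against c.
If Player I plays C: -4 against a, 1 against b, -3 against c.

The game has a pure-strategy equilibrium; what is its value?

Row minima: 0, -5, -4 → Player I's maximin is 0.
Column maxima: 0, 3, 9 → Player II's minimax is 0.
They coincide at (A, a), so the value is 0.

0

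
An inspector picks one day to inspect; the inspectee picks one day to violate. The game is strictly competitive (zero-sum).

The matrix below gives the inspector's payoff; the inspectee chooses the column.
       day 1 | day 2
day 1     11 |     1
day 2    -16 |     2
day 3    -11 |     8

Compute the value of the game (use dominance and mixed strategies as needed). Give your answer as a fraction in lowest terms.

Row day 2 is strictly dominated by row day 3, so the inspector never plays it.
The remaining 2×2 game on (day 1, day 3) × (day 1, day 2) has no saddle point. Let the inspector play day 1 with probability p; indifference gives 11p − 11(1−p) = p + 8(1−p), so p = 19/29.
Similarly the inspectee's optimal q on day 1 is 7/29, and the value is 11·(7/29) + (1)·(22/29) = 99/29.

99/29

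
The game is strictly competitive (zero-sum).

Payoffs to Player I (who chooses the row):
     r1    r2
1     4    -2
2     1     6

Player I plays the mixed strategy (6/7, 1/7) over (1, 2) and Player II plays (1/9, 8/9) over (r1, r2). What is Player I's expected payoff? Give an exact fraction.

Against (1/9, 8/9), each row's expected payoff is 1: -4/3; 2: 49/9.
Taking the (6/7, 1/7)-weighted average: (6/7)·(-4/3) + (1/7)·(49/9) = -23/63.

-23/63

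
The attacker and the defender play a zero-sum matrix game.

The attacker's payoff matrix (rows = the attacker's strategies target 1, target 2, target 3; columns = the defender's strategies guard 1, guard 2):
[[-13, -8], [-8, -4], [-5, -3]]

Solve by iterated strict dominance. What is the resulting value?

-5

Column guard 2 is strictly dominated by guard 1 for the defender (-13<-8, -8<-4, -5<-3); eliminate guard 2.
Row target 1 is strictly dominated by row target 2 (-8>-13); eliminate target 1.
Row target 2 is strictly dominated by row target 3 (-5>-8); eliminate target 2.
Only (target 3, guard 1) remains, with payoff -5.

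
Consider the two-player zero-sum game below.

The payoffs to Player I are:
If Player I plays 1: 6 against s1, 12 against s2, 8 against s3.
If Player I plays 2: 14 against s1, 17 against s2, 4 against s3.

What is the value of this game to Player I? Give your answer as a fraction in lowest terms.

22/3

Column s2 is strictly dominated by s1 for Player II (it gives Player I more in every row).
The remaining 2×2 game on (1, 2) × (s1, s3) has no saddle point. Let Player I play 1 with probability p; indifference gives 6p + 14(1−p) = 8p + 4(1−p), so p = 5/6.
Similarly Player II's optimal q on s1 is 1/3, and the value is 6·(1/3) + (8)·(2/3) = 22/3.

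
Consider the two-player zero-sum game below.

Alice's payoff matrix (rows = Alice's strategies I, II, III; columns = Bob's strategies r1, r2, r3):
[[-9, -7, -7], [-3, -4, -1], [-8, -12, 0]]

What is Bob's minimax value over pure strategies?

-4

The worst case (largest entry) in each column is r1: -3, r2: -4, r3: 0.
The best (smallest) of these is -4.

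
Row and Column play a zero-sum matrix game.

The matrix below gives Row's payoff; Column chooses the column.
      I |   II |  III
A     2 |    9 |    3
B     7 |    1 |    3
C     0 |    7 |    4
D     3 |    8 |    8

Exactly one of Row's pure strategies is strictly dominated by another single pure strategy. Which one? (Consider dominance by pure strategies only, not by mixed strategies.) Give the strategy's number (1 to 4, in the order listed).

Compare C with D: 3 > 0, 8 > 7, 8 > 4.
So D strictly dominates C for Row; C is strictly dominated.

3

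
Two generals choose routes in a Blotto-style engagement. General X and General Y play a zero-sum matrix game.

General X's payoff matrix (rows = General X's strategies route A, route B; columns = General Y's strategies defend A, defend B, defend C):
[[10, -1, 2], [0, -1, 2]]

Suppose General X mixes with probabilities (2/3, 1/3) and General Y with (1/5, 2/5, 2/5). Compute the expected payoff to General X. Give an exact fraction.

Against (1/5, 2/5, 2/5), each row's expected payoff is route A: 12/5; route B: 2/5.
Taking the (2/3, 1/3)-weighted average: (2/3)·(12/5) + (1/3)·(2/5) = 26/15.

26/15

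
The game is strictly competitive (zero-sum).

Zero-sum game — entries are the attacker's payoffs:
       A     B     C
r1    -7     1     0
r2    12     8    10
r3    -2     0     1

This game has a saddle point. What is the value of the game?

Row minima: -7, 8, -2 → the attacker's maximin is 8.
Column maxima: 12, 8, 10 → the defender's minimax is 8.
They coincide at (r2, B), so the value is 8.

8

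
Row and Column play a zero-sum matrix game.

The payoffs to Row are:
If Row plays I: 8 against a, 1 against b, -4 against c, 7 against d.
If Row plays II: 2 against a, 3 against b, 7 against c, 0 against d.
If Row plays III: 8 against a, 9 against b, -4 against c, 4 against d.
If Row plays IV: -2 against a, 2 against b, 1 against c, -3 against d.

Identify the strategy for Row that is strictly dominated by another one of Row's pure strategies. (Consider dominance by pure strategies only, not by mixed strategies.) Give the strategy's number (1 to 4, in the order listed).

4

Compare IV with II: 2 > -2, 3 > 2, 7 > 1, 0 > -3.
So II strictly dominates IV for Row; IV is strictly dominated.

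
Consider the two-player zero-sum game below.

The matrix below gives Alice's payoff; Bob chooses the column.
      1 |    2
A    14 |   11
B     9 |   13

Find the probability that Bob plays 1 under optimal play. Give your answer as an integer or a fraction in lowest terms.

Row minima are 11 and 9, so Alice's maximin is 11; column maxima are 14 and 13, so Bob's minimax is 13. These differ, so the equilibrium is in mixed strategies.
Let Bob play 1 with probability q. Alice is indifferent when 14q + 11(1−q) = 9q + 13(1−q), giving q = 2/7.

2/7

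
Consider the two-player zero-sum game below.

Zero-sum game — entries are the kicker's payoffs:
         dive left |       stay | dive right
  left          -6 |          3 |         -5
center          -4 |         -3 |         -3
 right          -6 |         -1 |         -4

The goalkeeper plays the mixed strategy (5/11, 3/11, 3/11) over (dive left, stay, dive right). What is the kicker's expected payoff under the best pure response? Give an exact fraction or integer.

left: (-6)·(5/11) + (3)·(3/11) + (-5)·(3/11) = -36/11.
center: (-4)·(5/11) + (-3)·(3/11) + (-3)·(3/11) = -38/11.
right: (-6)·(5/11) + (-1)·(3/11) + (-4)·(3/11) = -45/11.
The best pure response is left with expected payoff -36/11.

-36/11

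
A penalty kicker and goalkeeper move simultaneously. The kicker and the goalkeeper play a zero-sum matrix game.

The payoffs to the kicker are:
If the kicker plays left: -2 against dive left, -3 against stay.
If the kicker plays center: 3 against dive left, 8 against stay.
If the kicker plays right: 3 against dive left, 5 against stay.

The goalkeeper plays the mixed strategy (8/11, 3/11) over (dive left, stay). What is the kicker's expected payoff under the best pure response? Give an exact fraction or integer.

left: (-2)·(8/11) + (-3)·(3/11) = -25/11.
center: (3)·(8/11) + (8)·(3/11) = 48/11.
right: (3)·(8/11) + (5)·(3/11) = 39/11.
The best pure response is center with expected payoff 48/11.

48/11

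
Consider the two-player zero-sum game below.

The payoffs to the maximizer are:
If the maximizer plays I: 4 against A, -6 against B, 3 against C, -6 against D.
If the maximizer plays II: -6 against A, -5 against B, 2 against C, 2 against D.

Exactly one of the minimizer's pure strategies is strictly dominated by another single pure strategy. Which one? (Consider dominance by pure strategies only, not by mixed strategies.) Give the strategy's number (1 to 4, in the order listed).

3

The minimizer prefers columns that give the maximizer less. Compare C with B: -6 < 3, -5 < 2.
So B strictly dominates C for the minimizer; C is strictly dominated.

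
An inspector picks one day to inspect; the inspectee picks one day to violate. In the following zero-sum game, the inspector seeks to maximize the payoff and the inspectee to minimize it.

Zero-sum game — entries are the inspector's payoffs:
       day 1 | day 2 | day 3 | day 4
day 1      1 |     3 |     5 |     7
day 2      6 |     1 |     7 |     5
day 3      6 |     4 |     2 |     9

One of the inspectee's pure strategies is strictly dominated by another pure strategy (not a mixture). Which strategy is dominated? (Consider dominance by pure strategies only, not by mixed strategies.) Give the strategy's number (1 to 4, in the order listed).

The inspectee prefers columns that give the inspector less. Compare day 4 with day 2: 3 < 7, 1 < 5, 4 < 9.
So day 2 strictly dominates day 4 for the inspectee; day 4 is strictly dominated.

4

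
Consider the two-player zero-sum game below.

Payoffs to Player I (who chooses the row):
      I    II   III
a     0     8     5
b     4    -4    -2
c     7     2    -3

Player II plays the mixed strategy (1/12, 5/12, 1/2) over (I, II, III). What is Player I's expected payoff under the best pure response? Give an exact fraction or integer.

a: (0)·(1/12) + (8)·(5/12) + (5)·(1/2) = 35/6.
b: (4)·(1/12) + (-4)·(5/12) + (-2)·(1/2) = -7/3.
c: (7)·(1/12) + (2)·(5/12) + (-3)·(1/2) = -1/12.
The best pure response is a with expected payoff 35/6.

35/6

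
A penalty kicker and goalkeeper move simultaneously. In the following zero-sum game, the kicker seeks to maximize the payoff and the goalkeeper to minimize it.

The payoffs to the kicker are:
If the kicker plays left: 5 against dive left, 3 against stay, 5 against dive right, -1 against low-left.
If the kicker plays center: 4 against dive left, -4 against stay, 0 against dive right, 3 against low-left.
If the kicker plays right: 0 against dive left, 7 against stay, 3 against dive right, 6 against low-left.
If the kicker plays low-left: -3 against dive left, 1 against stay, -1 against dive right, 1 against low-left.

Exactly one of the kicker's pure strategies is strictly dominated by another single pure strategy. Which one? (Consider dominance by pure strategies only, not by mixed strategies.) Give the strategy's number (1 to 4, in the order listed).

4

Compare low-left with right: 0 > -3, 7 > 1, 3 > -1, 6 > 1.
So right strictly dominates low-left for the kicker; low-left is strictly dominated.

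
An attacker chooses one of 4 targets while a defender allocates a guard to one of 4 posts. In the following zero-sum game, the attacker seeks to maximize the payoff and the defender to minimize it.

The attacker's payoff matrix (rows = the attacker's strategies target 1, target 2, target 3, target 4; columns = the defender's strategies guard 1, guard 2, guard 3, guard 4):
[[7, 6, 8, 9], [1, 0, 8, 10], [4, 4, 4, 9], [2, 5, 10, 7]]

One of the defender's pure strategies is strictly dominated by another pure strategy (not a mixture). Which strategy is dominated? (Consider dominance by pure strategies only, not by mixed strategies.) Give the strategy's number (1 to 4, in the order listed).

The defender prefers columns that give the attacker less. Compare guard 4 with guard 1: 7 < 9, 1 < 10, 4 < 9, 2 < 7.
So guard 1 strictly dominates guard 4 for the defender; guard 4 is strictly dominated.

4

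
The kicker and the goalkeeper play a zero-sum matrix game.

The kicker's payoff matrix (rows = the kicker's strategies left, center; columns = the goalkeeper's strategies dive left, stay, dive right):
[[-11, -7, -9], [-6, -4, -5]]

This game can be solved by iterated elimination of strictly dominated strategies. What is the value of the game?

Column dive right is strictly dominated by dive left for the goalkeeper (-11<-9, -6<-5); eliminate dive right.
Column stay is strictly dominated by dive left for the goalkeeper (-11<-7, -6<-4); eliminate stay.
Row left is strictly dominated by row center (-6>-11); eliminate left.
Only (center, dive left) remains, with payoff -6.

-6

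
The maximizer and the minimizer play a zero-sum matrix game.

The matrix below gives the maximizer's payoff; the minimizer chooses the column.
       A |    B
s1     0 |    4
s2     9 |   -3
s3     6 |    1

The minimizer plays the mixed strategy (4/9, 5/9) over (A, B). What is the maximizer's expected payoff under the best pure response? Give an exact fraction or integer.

29/9

s1: (0)·(4/9) + (4)·(5/9) = 20/9.
s2: (9)·(4/9) + (-3)·(5/9) = 7/3.
s3: (6)·(4/9) + (1)·(5/9) = 29/9.
The best pure response is s3 with expected payoff 29/9.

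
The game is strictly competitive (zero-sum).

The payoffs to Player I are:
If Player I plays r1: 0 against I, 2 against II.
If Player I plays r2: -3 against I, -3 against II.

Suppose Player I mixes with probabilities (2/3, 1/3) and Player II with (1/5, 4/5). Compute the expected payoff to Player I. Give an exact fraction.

Against (1/5, 4/5), each row's expected payoff is r1: 8/5; r2: -3.
Taking the (2/3, 1/3)-weighted average: (2/3)·(8/5) + (1/3)·(-3) = 1/15.

1/15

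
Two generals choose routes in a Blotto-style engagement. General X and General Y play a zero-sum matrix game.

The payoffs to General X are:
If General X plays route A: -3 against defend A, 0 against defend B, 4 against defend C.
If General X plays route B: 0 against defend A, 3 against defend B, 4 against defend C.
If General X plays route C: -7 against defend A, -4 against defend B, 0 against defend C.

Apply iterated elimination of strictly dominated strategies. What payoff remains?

0

Column defend B is strictly dominated by defend A for General Y (-3<0, 0<3, -7<-4); eliminate defend B.
Row route C is strictly dominated by row route A (-3>-7, 4>0); eliminate route C.
Column defend C is strictly dominated by defend A for General Y (-3<4, 0<4); eliminate defend C.
Row route A is strictly dominated by row route B (0>-3); eliminate route A.
Only (route B, defend A) remains, with payoff 0.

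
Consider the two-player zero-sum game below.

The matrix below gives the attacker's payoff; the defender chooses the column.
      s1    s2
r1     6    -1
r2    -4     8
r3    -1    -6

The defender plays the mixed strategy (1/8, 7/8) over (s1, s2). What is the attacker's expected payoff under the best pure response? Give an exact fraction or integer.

r1: (6)·(1/8) + (-1)·(7/8) = -1/8.
r2: (-4)·(1/8) + (8)·(7/8) = 13/2.
r3: (-1)·(1/8) + (-6)·(7/8) = -43/8.
The best pure response is r2 with expected payoff 13/2.

13/2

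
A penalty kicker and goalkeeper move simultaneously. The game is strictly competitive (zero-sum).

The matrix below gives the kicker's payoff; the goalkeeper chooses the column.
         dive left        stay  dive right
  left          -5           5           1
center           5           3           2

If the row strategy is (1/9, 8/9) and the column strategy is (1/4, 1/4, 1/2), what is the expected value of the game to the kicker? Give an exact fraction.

49/18

Against (1/4, 1/4, 1/2), each row's expected payoff is left: 1/2; center: 3.
Taking the (1/9, 8/9)-weighted average: (1/9)·(1/2) + (8/9)·(3) = 49/18.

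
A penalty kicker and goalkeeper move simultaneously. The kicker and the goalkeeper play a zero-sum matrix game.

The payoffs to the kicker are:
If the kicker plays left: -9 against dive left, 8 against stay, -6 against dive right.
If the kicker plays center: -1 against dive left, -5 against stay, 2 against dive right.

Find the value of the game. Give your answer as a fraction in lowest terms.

Column dive right is strictly dominated by dive left for the goalkeeper (it gives the kicker more in every row).
The remaining 2×2 game on (left, center) × (dive left, stay) has no saddle point. Let the kicker play left with probability p; indifference gives −9p − (1−p) = 8p − 5(1−p), so p = 4/21.
Similarly the goalkeeper's optimal q on dive left is 13/21, and the value is -9·(13/21) + (8)·(8/21) = -53/21.

-53/21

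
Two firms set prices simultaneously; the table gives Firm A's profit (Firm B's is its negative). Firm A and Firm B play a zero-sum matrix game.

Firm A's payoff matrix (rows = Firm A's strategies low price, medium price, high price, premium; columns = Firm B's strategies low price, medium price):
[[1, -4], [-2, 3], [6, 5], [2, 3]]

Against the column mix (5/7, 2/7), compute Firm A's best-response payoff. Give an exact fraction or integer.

low price: (1)·(5/7) + (-4)·(2/7) = -3/7.
medium price: (-2)·(5/7) + (3)·(2/7) = -4/7.
high price: (6)·(5/7) + (5)·(2/7) = 40/7.
premium: (2)·(5/7) + (3)·(2/7) = 16/7.
The best pure response is high price with expected payoff 40/7.

40/7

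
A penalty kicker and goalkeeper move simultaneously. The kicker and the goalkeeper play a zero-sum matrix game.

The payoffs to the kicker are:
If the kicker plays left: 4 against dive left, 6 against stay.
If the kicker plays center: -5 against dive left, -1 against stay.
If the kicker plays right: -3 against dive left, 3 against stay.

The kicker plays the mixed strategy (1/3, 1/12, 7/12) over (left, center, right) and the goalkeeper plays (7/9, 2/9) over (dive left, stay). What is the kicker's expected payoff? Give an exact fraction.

Against (7/9, 2/9), each row's expected payoff is left: 40/9; center: -37/9; right: -5/3.
Taking the (1/3, 1/12, 7/12)-weighted average: (1/3)·(40/9) + (1/12)·(-37/9) + (7/12)·(-5/3) = 1/6.

1/6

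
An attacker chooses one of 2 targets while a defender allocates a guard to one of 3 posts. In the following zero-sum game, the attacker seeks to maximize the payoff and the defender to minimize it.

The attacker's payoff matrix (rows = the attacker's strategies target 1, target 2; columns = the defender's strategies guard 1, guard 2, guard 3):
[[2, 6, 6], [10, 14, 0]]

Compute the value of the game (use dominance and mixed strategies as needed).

30/7

Column guard 2 is strictly dominated by guard 1 for the defender (it gives the attacker more in every row).
The remaining 2×2 game on (target 1, target 2) × (guard 1, guard 3) has no saddle point. Let the attacker play target 1 with probability p; indifference gives 2p + 10(1−p) = 6p, so p = 5/7.
Similarly the defender's optimal q on guard 1 is 3/7, and the value is 2·(3/7) + (6)·(4/7) = 30/7.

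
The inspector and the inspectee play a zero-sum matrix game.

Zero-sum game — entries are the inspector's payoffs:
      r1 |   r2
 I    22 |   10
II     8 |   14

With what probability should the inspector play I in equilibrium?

1/3

Row minima are 10 and 8, so the inspector's maximin is 10; column maxima are 22 and 14, so the inspectee's minimax is 14. These differ, so the equilibrium is in mixed strategies.
Let the inspector play I with probability p. The inspectee is indifferent when 22p + 8(1−p) = 10p + 14(1−p), giving p = 1/3.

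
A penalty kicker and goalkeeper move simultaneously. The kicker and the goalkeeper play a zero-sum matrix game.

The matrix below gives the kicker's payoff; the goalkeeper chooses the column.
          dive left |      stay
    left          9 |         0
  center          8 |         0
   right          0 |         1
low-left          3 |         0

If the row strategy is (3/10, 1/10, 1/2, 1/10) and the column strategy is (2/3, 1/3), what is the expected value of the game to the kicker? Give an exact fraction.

27/10

Against (2/3, 1/3), each row's expected payoff is left: 6; center: 16/3; right: 1/3; low-left: 2.
Taking the (3/10, 1/10, 1/2, 1/10)-weighted average: (3/10)·(6) + (1/10)·(16/3) + (1/2)·(1/3) + (1/10)·(2) = 27/10.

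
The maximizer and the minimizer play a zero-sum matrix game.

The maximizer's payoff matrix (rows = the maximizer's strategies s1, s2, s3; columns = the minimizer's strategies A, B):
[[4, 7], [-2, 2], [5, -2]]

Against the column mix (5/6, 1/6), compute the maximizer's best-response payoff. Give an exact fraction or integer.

9/2

s1: (4)·(5/6) + (7)·(1/6) = 9/2.
s2: (-2)·(5/6) + (2)·(1/6) = -4/3.
s3: (5)·(5/6) + (-2)·(1/6) = 23/6.
The best pure response is s1 with expected payoff 9/2.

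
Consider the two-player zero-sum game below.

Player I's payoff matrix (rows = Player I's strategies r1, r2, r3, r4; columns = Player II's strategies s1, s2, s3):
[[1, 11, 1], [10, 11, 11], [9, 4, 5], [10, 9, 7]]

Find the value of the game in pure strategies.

Row minima: 1, 10, 4, 7 → Player I's maximin is 10.
Column maxima: 10, 11, 11 → Player II's minimax is 10.
They coincide at (r2, s1), so the value is 10.

10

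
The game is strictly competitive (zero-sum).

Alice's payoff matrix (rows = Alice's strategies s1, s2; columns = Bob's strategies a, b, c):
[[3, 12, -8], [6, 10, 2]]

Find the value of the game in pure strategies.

Row minima: -8, 2 → Alice's maximin is 2.
Column maxima: 6, 12, 2 → Bob's minimax is 2.
They coincide at (s2, c), so the value is 2.

2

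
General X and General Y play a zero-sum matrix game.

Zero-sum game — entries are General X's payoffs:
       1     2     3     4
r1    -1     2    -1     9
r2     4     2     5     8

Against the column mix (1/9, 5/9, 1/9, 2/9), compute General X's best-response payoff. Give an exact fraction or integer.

r1: (-1)·(1/9) + (2)·(5/9) + (-1)·(1/9) + (9)·(2/9) = 26/9.
r2: (4)·(1/9) + (2)·(5/9) + (5)·(1/9) + (8)·(2/9) = 35/9.
The best pure response is r2 with expected payoff 35/9.

35/9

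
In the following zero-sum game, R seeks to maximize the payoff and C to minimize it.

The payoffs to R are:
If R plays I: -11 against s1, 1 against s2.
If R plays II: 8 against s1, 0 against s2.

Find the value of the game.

Row minima are -11 and 0, so R's maximin is 0; column maxima are 8 and 1, so C's minimax is 1. These differ, so the equilibrium is in mixed strategies.
Let R play I with probability p. C is indifferent when −11p + 8(1−p) = p, giving p = 2/5.
Let C play s1 with probability q. R is indifferent when −11q + (1−q) = 8q, giving q = 1/20.
The value is -11·(1/20) + (1)·(19/20) = 2/5.

2/5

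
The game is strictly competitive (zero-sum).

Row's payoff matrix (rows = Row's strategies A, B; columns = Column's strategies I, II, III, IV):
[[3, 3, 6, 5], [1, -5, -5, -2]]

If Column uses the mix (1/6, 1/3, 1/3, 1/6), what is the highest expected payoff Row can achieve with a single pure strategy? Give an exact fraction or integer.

13/3

A: (3)·(1/6) + (3)·(1/3) + (6)·(1/3) + (5)·(1/6) = 13/3.
B: (1)·(1/6) + (-5)·(1/3) + (-5)·(1/3) + (-2)·(1/6) = -7/2.
The best pure response is A with expected payoff 13/3.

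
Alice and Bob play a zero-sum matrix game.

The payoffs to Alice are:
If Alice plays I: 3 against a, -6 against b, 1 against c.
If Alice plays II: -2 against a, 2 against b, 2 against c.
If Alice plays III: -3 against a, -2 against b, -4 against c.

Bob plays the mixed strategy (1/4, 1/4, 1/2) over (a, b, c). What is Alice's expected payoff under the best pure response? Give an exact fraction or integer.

1

I: (3)·(1/4) + (-6)·(1/4) + (1)·(1/2) = -1/4.
II: (-2)·(1/4) + (2)·(1/4) + (2)·(1/2) = 1.
III: (-3)·(1/4) + (-2)·(1/4) + (-4)·(1/2) = -13/4.
The best pure response is II with expected payoff 1.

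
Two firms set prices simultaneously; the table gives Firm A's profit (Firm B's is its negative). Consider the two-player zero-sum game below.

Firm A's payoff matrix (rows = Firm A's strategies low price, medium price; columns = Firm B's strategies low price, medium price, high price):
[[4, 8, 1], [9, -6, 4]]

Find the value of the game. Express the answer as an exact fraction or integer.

Column low price is strictly dominated by high price for Firm B (it gives Firm A more in every row).
The remaining 2×2 game on (low price, medium price) × (medium price, high price) has no saddle point. Let Firm A play low price with probability p; indifference gives 8p − 6(1−p) = p + 4(1−p), so p = 10/17.
Similarly Firm B's optimal q on medium price is 3/17, and the value is 8·(3/17) + (1)·(14/17) = 38/17.

38/17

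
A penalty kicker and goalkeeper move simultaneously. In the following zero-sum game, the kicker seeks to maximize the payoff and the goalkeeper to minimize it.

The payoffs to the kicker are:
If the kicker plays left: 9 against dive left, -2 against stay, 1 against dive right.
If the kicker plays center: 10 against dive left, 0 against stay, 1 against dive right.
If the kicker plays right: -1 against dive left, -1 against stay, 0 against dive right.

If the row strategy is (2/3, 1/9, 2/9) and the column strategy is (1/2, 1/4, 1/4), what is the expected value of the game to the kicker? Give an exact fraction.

13/4

Against (1/2, 1/4, 1/4), each row's expected payoff is left: 17/4; center: 21/4; right: -3/4.
Taking the (2/3, 1/9, 2/9)-weighted average: (2/3)·(17/4) + (1/9)·(21/4) + (2/9)·(-3/4) = 13/4.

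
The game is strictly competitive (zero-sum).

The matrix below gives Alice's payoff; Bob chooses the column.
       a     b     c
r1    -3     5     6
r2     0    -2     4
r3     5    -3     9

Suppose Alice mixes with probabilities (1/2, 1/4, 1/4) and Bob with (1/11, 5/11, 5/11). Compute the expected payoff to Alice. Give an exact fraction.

149/44

Against (1/11, 5/11, 5/11), each row's expected payoff is r1: 52/11; r2: 10/11; r3: 35/11.
Taking the (1/2, 1/4, 1/4)-weighted average: (1/2)·(52/11) + (1/4)·(10/11) + (1/4)·(35/11) = 149/44.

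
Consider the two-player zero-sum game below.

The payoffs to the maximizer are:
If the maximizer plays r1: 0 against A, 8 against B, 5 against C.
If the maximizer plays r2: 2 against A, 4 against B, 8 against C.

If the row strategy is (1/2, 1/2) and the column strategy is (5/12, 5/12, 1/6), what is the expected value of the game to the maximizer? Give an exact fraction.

Against (5/12, 5/12, 1/6), each row's expected payoff is r1: 25/6; r2: 23/6.
Taking the (1/2, 1/2)-weighted average: (1/2)·(25/6) + (1/2)·(23/6) = 4.

4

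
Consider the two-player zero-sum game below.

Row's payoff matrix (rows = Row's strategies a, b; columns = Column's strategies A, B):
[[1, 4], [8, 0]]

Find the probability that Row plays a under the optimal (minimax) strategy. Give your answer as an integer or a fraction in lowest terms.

Row minima are 1 and 0, so Row's maximin is 1; column maxima are 8 and 4, so Column's minimax is 4. These differ, so the equilibrium is in mixed strategies.
Let Row play a with probability p. Column is indifferent when p + 8(1−p) = 4p, giving p = 8/11.

8/11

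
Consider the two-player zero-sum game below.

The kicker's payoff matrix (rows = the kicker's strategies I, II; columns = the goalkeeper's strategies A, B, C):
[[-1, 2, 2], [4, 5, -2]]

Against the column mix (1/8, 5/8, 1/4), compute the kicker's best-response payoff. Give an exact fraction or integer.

I: (-1)·(1/8) + (2)·(5/8) + (2)·(1/4) = 13/8.
II: (4)·(1/8) + (5)·(5/8) + (-2)·(1/4) = 25/8.
The best pure response is II with expected payoff 25/8.

25/8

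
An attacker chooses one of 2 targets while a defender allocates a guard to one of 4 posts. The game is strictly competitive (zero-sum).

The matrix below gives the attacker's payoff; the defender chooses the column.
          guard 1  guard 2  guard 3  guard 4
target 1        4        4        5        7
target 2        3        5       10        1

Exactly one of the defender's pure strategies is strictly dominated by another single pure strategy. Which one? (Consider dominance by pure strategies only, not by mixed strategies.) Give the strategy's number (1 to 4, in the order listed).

3

The defender prefers columns that give the attacker less. Compare guard 3 with guard 1: 4 < 5, 3 < 10.
So guard 1 strictly dominates guard 3 for the defender; guard 3 is strictly dominated.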